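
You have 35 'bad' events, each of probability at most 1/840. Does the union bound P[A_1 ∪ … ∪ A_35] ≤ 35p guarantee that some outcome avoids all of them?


Union bound: P[∪_{i=1}^{35} A_i] ≤ Σ_i P[A_i] ≤ 35·p = 35·(1/840) = 1/24.
Numerically: 1/24 ≈ 0.0417.
Is 1/24 < 1? YES.
Since P[∪ A_i] ≤ 1/24 < 1, the complement has P[∩ A_i^c] ≥ 1 − 1/24 = 23/24 > 0, so some outcome avoids every A_i.

35·p = 1/24 ≈ 0.0417; existence CERTIFIED by the union bound.


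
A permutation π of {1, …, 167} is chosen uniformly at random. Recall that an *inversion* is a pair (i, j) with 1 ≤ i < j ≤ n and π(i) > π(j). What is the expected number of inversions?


Write X = Σ X_I over the C(167, 2) = 13861 pairs i < j, with X_I the indicator of one inversion.
There are 13861 indicators.
For each fixed pair i < j, the values π(i) and π(j) are two distinct elements of {1, …, 167} in uniformly random order; by symmetry P[π(i) > π(j)] = 1/2.
By linearity: E[X] = 13861 · (1/2) = C(167, 2) · (1/2) = 13861/2 = 13861/2 ≈ 6930.50000.

E[X] = 13861/2 = 6930.50000.


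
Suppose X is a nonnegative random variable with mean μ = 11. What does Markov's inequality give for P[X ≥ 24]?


μ = E[X] = 11, a = 24.
Markov: P[X ≥ 24] ≤ μ/a = (11)/24 = 11/24.
Numerically: ≈ 0.45833.
(Since a = 24 > μ = 11.00000, the bound 11/24 is < 1 and informative.)

P[X ≥ 24] ≤ 11/24 ≈ 0.45833.


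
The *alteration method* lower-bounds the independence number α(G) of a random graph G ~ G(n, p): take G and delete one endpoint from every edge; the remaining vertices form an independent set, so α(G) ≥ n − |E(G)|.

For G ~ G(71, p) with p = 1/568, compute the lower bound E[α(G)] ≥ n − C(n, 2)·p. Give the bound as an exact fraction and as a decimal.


E[|E(G)|] = C(71, 2)·p = 2485 · (1/568) = 35/8.
E[α(G)] ≥ n − E[|E(G)|] = 71 − 35/8 = 533/8.
Numerically: ≈ 66.6250.
(This is only a lower bound; the true E[α(G)] may be larger.)

E[α(G)] ≥ 533/8 ≈ 66.6250.


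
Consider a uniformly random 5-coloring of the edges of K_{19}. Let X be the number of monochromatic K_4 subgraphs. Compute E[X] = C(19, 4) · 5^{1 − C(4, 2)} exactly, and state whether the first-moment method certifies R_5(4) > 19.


E[X] = C(19, 4) · 5^{1 − 6} = 3876 · 5^{−5} = 3876/3125.
As a reduced fraction: E[X] = 3876/3125 ≈ 1.240.
Is E[X] < 1? NO.
Since E[X] ≥ 1, the first-moment bound is inconclusive at n = 19; it does NOT by itself certify R_5(4) > 19.

E[X] = 3876/3125 ≈ 1.240; E[X] ≥ 1; first-moment method inconclusive here.


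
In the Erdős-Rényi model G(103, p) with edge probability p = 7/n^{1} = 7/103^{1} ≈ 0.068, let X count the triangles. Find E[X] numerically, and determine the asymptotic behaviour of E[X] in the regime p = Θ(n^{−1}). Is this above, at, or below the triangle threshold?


Number of potential triangles: C(103, 3) = 176851.
Each occurs with probability p³ ≈ (0.068)³ ≈ 3.13894e-04.
By linearity: E[X] = C(103, 3)·p³ ≈ 176851 · 3.13894e-04 ≈ 55.512.
Here α = 1, so p = 7/n is exactly at the triangle threshold p ~ 1/n. Asymptotically E[X] → c³/6 = 7³/6 = 343/6 ≈ 57.167, a bounded constant. In this regime the triangle count is asymptotically Poisson(c³/6).

E[X] ≈ 55.512; in regime p = Θ(1/n^{1}) E[X] stays bounded (at the triangle threshold p ~ 1/n).


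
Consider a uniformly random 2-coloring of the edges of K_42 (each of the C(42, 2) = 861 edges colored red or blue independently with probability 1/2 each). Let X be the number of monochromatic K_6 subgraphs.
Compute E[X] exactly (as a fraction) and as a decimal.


Let X = Σ_S X_S over the C(42, 6) = 5245786 subsets S of size 6, where X_S = 1 if the K_6 on S is monochromatic.
For a fixed S, the K_6 on S has C(6, 2) = 15 edges. P[all 15 edges red] = (1/2)^15, and likewise for blue, so P[monochromatic] = 2·(1/2)^15 = 2^{1 − 15} = 1/16384.
By linearity of expectation: E[X] = C(42, 6) · 2^{1 − 15} = 5245786 · 1/16384 = 2622893/8192.
Numerically: E[X] ≈ 320.1774.

E[X] = C(42,6)·2^(1−C(6,2)) = 2622893/8192 ≈ 320.1774.


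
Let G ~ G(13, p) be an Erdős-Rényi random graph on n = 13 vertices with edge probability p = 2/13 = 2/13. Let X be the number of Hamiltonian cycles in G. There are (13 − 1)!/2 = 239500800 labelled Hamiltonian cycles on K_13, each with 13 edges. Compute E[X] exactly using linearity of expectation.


K_13 has (13 − 1)!/2 = 239500800 labelled Hamiltonian cycles.
For each such Hamiltonian cycle H, let X_H = 1 if all 13 edges of H are present in G. Then P[X_H = 1] = p^{13} = (2/13)^{13} = 8192/302875106592253.
By linearity of expectation: E[X] = Σ_H E[X_H] = 239500800 · p^{13} = 239500800 · 8192/302875106592253 = 1961990553600/302875106592253.
Numerically: E[X] ≈ 0.0064779.

E[X] = 239500800 · (2/13)^{13} = 1961990553600/302875106592253 ≈ 0.0064779.


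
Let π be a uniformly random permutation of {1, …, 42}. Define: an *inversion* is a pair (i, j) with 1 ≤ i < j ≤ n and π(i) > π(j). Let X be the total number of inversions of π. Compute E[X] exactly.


Write X = Σ X_I over the C(42, 2) = 861 pairs i < j, with X_I the indicator of one inversion.
There are 861 indicators.
For each fixed pair i < j, the values π(i) and π(j) are two distinct elements of {1, …, 42} in uniformly random order; by symmetry P[π(i) > π(j)] = 1/2.
By linearity: E[X] = 861 · (1/2) = C(42, 2) · (1/2) = 861/2 = 861/2 ≈ 430.50000.

E[X] = 861/2 = 430.50000.


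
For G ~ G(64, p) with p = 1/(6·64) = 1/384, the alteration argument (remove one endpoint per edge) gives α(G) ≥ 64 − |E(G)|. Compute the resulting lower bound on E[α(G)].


E[|E(G)|] = C(64, 2)·p = 2016 · (1/384) = 21/4.
E[α(G)] ≥ n − E[|E(G)|] = 64 − 21/4 = 235/4.
Numerically: ≈ 58.7500.
(This is only a lower bound; the true E[α(G)] may be larger.)

E[α(G)] ≥ 235/4 ≈ 58.7500.


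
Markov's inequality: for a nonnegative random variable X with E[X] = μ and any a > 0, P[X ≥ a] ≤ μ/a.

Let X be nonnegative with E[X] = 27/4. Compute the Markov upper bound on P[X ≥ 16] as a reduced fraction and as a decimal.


μ = E[X] = 27/4, a = 16.
Markov: P[X ≥ 16] ≤ μ/a = (27/4)/16 = 27/64.
Numerically: ≈ 0.422.
(Since a = 16 > μ = 6.750, the bound 27/64 is < 1 and informative.)

P[X ≥ 16] ≤ 27/64 ≈ 0.422.


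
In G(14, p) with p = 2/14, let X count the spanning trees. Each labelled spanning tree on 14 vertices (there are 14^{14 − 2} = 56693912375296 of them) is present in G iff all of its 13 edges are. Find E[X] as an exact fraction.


K_14 has 14^{14 − 2} = 56693912375296 labelled spanning trees.
For each such spanning tree H, let X_H = 1 if all 13 edges of H are present in G. Then P[X_H = 1] = p^{13} = (1/7)^{13} = 1/96889010407.
By linearity: E[X] = Σ_H E[X_H] = 56693912375296 · p^{13} = 56693912375296 · 1/96889010407 = 4096/7.
Numerically: E[X] ≈ 585.

E[X] = 56693912375296 · (1/7)^{13} = 4096/7 ≈ 585.


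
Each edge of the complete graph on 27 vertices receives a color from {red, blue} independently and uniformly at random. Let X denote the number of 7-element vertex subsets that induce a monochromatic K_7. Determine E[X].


Let X = Σ_S X_S over the C(27, 7) = 888030 subsets S of size 7, where X_S = 1 if the K_7 on S is monochromatic.
For a fixed S, the K_7 on S has C(7, 2) = 21 edges. P[all 21 edges red] = (1/2)^21, and likewise for blue, so P[monochromatic] = 2·(1/2)^21 = 2^{1 − 21} = 1/1048576.
Summing: E[X] = C(27, 7) · 2^{1 − 21} = 888030 · 1/1048576 = 444015/524288.
Numerically: E[X] ≈ 0.8469.

E[X] = C(27,7)·2^(1−C(7,2)) = 444015/524288 ≈ 0.8469.


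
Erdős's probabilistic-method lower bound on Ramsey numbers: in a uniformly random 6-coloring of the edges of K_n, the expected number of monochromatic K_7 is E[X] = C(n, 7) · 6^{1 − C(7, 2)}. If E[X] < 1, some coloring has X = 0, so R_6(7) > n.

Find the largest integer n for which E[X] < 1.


We need C(n, 7) · 6^{1 − 21} < 1, i.e. C(n, 7) < 6^{21 − 1} = 3656158440062976.
Check values of n near the boundary:
  n = 565: C(565, 7) = 3513212521235560; 3513212521235560 < 3656158440062976? YES
  n = 566: C(566, 7) = 3557206237959440; 3557206237959440 < 3656158440062976? YES
  n = 567: C(567, 7) = 3601671315933933; 3601671315933933 < 3656158440062976? YES
  n = 568: C(568, 7) = 3646611956239704; 3646611956239704 < 3656158440062976? YES
  n = 569: C(569, 7) = 3692032389858348; 3692032389858348 < 3656158440062976? NO
The largest n with C(n, 7) < 3656158440062976 is n = 568 (where E[X] = 16882462760369/16926659444736 ≈ 0.9973889). Hence R_6(7) > 568, i.e. R_6(7) ≥ 569.

Largest n = 568; hence R_6(7) > 568.


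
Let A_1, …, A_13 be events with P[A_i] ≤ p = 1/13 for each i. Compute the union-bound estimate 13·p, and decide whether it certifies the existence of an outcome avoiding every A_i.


Union bound: P[∪_{i=1}^{13} A_i] ≤ Σ_i P[A_i] ≤ 13·p = 13·(1/13) = 1.
Numerically: 1 ≈ 1.0000000.
Is 1 < 1? NO.
Since the bound 1 is ≥ 1, the union bound is uninformative here; it does NOT by itself certify existence.

13·p = 1 ≈ 1.0000000; existence NOT certified by the union bound.


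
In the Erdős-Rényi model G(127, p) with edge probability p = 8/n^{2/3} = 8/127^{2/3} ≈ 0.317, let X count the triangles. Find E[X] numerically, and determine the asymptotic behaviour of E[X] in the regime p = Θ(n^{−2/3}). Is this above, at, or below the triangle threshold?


Number of potential triangles: C(127, 3) = 333375.
Each occurs with probability p³ ≈ (0.317)³ ≈ 3.17441e-02.
By linearity: E[X] = C(127, 3)·p³ ≈ 333375 · 3.17441e-02 ≈ 10582.677.
Since α = 2/3 < 1, p = c/n^{2/3} ≫ 1/n is above the triangle threshold p ~ 1/n. Asymptotically E[X] ~ (c³/6)·n^{3(1−α)} = (8³/6)·n^{1} → ∞; triangles are abundant w.h.p.

E[X] ≈ 10582.677; in regime p = Θ(1/n^{2/3}) E[X] diverges (above the triangle threshold p ~ 1/n).


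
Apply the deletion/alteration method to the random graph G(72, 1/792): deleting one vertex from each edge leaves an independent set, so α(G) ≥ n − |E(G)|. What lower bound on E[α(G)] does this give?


E[|E(G)|] = C(72, 2)·p = 2556 · (1/792) = 71/22.
E[α(G)] ≥ n − E[|E(G)|] = 72 − 71/22 = 1513/22.
Numerically: ≈ 68.7727.
(This is only a lower bound; the true E[α(G)] may be larger.)

E[α(G)] ≥ 1513/22 ≈ 68.7727.


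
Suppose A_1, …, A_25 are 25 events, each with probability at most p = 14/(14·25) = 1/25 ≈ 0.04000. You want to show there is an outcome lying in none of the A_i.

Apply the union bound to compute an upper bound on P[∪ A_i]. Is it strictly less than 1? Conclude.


Union bound: P[∪_{i=1}^{25} A_i] ≤ Σ_i P[A_i] ≤ 25·p = 25·(1/25) = 1.
Numerically: 1 ≈ 1.00000.
Is 1 < 1? NO.
Since the bound 1 is ≥ 1, the union bound is uninformative here; it does NOT by itself certify existence.

25·p = 1 ≈ 1.00000; existence NOT certified by the union bound.


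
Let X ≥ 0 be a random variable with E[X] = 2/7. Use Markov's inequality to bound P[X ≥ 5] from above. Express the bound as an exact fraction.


μ = E[X] = 2/7, a = 5.
Markov: P[X ≥ 5] ≤ μ/a = (2/7)/5 = 2/35.
Numerically: ≈ 0.057.
(Since a = 5 > μ = 0.286, the bound 2/35 is < 1 and informative.)

P[X ≥ 5] ≤ 2/35 ≈ 0.057.


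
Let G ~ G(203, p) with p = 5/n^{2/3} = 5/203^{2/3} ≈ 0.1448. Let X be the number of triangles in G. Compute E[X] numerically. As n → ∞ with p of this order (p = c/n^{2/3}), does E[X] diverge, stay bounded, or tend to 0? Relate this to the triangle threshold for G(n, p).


Number of potential triangles: C(203, 3) = 1373701.
Each occurs with probability p³ ≈ (0.1448)³ ≈ 3.033318e-03.
By linearity: E[X] = C(203, 3)·p³ ≈ 1373701 · 3.033318e-03 ≈ 4166.8719.
Since α = 2/3 < 1, p = c/n^{2/3} ≫ 1/n is above the triangle threshold p ~ 1/n. Asymptotically E[X] ~ (c³/6)·n^{3(1−α)} = (5³/6)·n^{1} → ∞; triangles are abundant w.h.p.

E[X] ≈ 4166.8719; in regime p = Θ(1/n^{2/3}) E[X] diverges (above the triangle threshold p ~ 1/n).


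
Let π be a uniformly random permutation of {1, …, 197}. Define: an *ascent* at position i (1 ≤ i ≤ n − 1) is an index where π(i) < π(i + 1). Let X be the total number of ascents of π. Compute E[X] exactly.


Write X = Σ X_I over i = 1, …, 196, with X_I the indicator of one ascent.
There are 196 indicators.
For each fixed i, the pair (π(i), π(i+1)) is a uniformly random ordered pair of distinct values from {1, …, 197}; by symmetry P[π(i) < π(i+1)] = 1/2.
By linearity: E[X] = 196 · (1/2) = (197 − 1) · (1/2) = 98 ≈ 98.0000.

E[X] = 98 = 98.0000.


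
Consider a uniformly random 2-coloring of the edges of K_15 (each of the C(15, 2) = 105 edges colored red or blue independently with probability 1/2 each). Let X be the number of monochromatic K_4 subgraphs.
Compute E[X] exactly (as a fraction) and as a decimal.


Let X = Σ_S X_S over the C(15, 4) = 1365 subsets S of size 4, where X_S = 1 if the K_4 on S is monochromatic.
For a fixed S, the K_4 on S has C(4, 2) = 6 edges. P[all 6 edges red] = (1/2)^6, and likewise for blue, so P[monochromatic] = 2·(1/2)^6 = 2^{1 − 6} = 1/32.
By linearity: E[X] = C(15, 4) · 2^{1 − 6} = 1365 · 1/32 = 1365/32.
Numerically: E[X] ≈ 42.656.

E[X] = C(15,4)·2^(1−C(4,2)) = 1365/32 ≈ 42.656.


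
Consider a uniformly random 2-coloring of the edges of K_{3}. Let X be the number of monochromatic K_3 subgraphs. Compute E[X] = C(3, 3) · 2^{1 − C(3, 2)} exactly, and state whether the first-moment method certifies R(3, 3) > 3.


E[X] = C(3, 3) · 2^{1 − 3} = 1 · 2^{−2} = 1/4.
As a reduced fraction: E[X] = 1/4 ≈ 0.25000.
Is E[X] < 1? YES.
Since E[X] < 1, there exists a 2-coloring of K_{3} with no monochromatic K_3; hence R(3, 3) > 3.

E[X] = 1/4 ≈ 0.25000; E[X] < 1, so R(3, 3) > 3.


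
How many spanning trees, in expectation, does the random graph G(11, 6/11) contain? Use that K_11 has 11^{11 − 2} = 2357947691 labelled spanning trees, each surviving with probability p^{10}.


K_11 has 11^{11 − 2} = 2357947691 labelled spanning trees.
For each such spanning tree H, let X_H = 1 if all 10 edges of H are present in G. Then P[X_H = 1] = p^{10} = (6/11)^{10} = 60466176/25937424601.
Summing the indicators: E[X] = Σ_H E[X_H] = 2357947691 · p^{10} = 2357947691 · 60466176/25937424601 = 60466176/11.
Numerically: E[X] ≈ 5.49693e+06.

E[X] = 2357947691 · (6/11)^{10} = 60466176/11 ≈ 5.49693e+06.


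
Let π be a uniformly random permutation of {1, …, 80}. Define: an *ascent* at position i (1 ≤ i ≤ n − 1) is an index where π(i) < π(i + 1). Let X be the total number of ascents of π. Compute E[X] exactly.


Write X = Σ X_I over i = 1, …, 79, with X_I the indicator of one ascent.
There are 79 indicators.
For each fixed i, the pair (π(i), π(i+1)) is a uniformly random ordered pair of distinct values from {1, …, 80}; by symmetry P[π(i) < π(i+1)] = 1/2.
By linearity: E[X] = 79 · (1/2) = (80 − 1) · (1/2) = 79/2 ≈ 39.5000.

E[X] = 79/2 = 39.5000.


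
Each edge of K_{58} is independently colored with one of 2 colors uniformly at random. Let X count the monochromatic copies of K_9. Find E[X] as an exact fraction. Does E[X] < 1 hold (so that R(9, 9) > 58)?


E[X] = C(58, 9) · 2^{1 − 36} = 10648873950 · 2^{−35} = 10648873950/34359738368.
As a reduced fraction: E[X] = 5324436975/17179869184 ≈ 0.309923.
Is E[X] < 1? YES.
Since E[X] < 1, there exists a 2-coloring of K_{58} with no monochromatic K_9; hence R(9, 9) > 58.

E[X] = 5324436975/17179869184 ≈ 0.309923; E[X] < 1, so R(9, 9) > 58.


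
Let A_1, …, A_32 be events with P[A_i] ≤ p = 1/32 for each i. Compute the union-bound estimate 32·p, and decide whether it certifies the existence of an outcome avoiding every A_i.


Union bound: P[∪_{i=1}^{32} A_i] ≤ Σ_i P[A_i] ≤ 32·p = 32·(1/32) = 1.
Numerically: 1 ≈ 1.0000000.
Is 1 < 1? NO.
Since the bound 1 is ≥ 1, the union bound is uninformative here; it does NOT by itself certify existence.

32·p = 1 ≈ 1.0000000; existence NOT certified by the union bound.


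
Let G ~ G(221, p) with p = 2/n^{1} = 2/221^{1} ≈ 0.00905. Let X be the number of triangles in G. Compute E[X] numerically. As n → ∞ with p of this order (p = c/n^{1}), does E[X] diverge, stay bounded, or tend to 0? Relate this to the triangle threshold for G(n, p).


Number of potential triangles: C(221, 3) = 1774630.
Each occurs with probability p³ ≈ (0.00905)³ ≈ 7.41162e-07.
By linearity: E[X] = C(221, 3)·p³ ≈ 1774630 · 7.41162e-07 ≈ 1.315.
Here α = 1, so p = 2/n is exactly at the triangle threshold p ~ 1/n. Asymptotically E[X] → c³/6 = 2³/6 = 4/3 ≈ 1.333, a bounded constant. In this regime the triangle count is asymptotically Poisson(c³/6).

E[X] ≈ 1.315; in regime p = Θ(1/n^{1}) E[X] stays bounded (at the triangle threshold p ~ 1/n).


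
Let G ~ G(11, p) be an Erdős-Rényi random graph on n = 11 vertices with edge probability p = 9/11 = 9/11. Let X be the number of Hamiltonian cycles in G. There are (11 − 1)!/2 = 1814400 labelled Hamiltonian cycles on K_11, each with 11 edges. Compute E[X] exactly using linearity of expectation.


K_11 has (11 − 1)!/2 = 1814400 labelled Hamiltonian cycles.
For each such Hamiltonian cycle H, let X_H = 1 if all 11 edges of H are present in G. Then P[X_H = 1] = p^{11} = (9/11)^{11} = 31381059609/285311670611.
Summing the indicators: E[X] = Σ_H E[X_H] = 1814400 · p^{11} = 1814400 · 31381059609/285311670611 = 56937794554569600/285311670611.
Numerically: E[X] ≈ 199563.

E[X] = 1814400 · (9/11)^{11} = 56937794554569600/285311670611 ≈ 199563.


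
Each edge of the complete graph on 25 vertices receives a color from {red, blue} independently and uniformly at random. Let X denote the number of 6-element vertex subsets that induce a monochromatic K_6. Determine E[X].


Let X = Σ_S X_S over the C(25, 6) = 177100 subsets S of size 6, where X_S = 1 if the K_6 on S is monochromatic.
For a fixed S, the K_6 on S has C(6, 2) = 15 edges. P[all 15 edges red] = (1/2)^15, and likewise for blue, so P[monochromatic] = 2·(1/2)^15 = 2^{1 − 15} = 1/16384.
By linearity of expectation: E[X] = C(25, 6) · 2^{1 − 15} = 177100 · 1/16384 = 44275/4096.
Numerically: E[X] ≈ 10.80933.

E[X] = C(25,6)·2^(1−C(6,2)) = 44275/4096 ≈ 10.80933.


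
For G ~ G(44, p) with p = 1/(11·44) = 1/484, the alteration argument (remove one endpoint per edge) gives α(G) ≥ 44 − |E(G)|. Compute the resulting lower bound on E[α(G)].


E[|E(G)|] = C(44, 2)·p = 946 · (1/484) = 43/22.
E[α(G)] ≥ n − E[|E(G)|] = 44 − 43/22 = 925/22.
Numerically: ≈ 42.0455.
(This is only a lower bound; the true E[α(G)] may be larger.)

E[α(G)] ≥ 925/22 ≈ 42.0455.


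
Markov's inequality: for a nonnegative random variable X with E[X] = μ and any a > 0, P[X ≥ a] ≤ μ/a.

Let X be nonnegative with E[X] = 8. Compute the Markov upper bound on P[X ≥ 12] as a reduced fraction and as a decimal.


μ = E[X] = 8, a = 12.
Markov: P[X ≥ 12] ≤ μ/a = (8)/12 = 2/3.
Numerically: ≈ 0.666667.
(Since a = 12 > μ = 8.000000, the bound 2/3 is < 1 and informative.)

P[X ≥ 12] ≤ 2/3 ≈ 0.666667.


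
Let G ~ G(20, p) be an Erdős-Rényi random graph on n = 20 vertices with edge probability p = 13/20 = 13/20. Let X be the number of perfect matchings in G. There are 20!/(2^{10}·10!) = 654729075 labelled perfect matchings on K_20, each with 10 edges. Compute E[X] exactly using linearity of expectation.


K_20 has 20!/(2^{10}·10!) = 654729075 labelled perfect matchings.
For each such perfect matching H, let X_H = 1 if all 10 edges of H are present in G. Then P[X_H = 1] = p^{10} = (13/20)^{10} = 137858491849/10240000000000.
Summing the indicators: E[X] = Σ_H E[X_H] = 654729075 · p^{10} = 654729075 · 137858491849/10240000000000 = 3610398513967632387/409600000000.
Numerically: E[X] ≈ 8.814e+06.

E[X] = 654729075 · (13/20)^{10} = 3610398513967632387/409600000000 ≈ 8.814e+06.


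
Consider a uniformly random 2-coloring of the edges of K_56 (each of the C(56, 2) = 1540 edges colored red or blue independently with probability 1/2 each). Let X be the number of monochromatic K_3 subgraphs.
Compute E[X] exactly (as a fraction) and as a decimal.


Let X = Σ_S X_S over the C(56, 3) = 27720 subsets S of size 3, where X_S = 1 if the K_3 on S is monochromatic.
For a fixed S, the K_3 on S has C(3, 2) = 3 edges. P[all 3 edges red] = (1/2)^3, and likewise for blue, so P[monochromatic] = 2·(1/2)^3 = 2^{1 − 3} = 1/4.
By linearity of expectation: E[X] = C(56, 3) · 2^{1 − 3} = 27720 · 1/4 = 6930.
Numerically: E[X] ≈ 6930.0000.

E[X] = C(56,3)·2^(1−C(3,2)) = 6930 ≈ 6930.0000.


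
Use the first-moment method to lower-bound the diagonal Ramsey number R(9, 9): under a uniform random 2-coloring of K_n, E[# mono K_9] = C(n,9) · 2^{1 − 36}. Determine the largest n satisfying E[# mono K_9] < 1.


We need C(n, 9) · 2^{1 − 36} < 1, i.e. C(n, 9) < 2^{36 − 1} = 34359738368.
Check values of n near the boundary:
  n = 64: C(64, 9) = 27540584512; 27540584512 < 34359738368? YES
  n = 65: C(65, 9) = 31966749880; 31966749880 < 34359738368? YES
  n = 66: C(66, 9) = 37014131440; 37014131440 < 34359738368? NO
The largest n with C(n, 9) < 34359738368 is n = 65 (where E[X] = 3995843735/4294967296 ≈ 0.9303549). Hence R(9, 9) > 65, i.e. R(9, 9) ≥ 66.

Largest n = 65; hence R(9, 9) > 65.


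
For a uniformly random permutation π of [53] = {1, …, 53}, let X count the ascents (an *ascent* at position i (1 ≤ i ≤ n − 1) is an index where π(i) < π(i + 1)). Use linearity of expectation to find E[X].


Write X = Σ X_I over i = 1, …, 52, with X_I the indicator of one ascent.
There are 52 indicators.
For each fixed i, the pair (π(i), π(i+1)) is a uniformly random ordered pair of distinct values from {1, …, 53}; by symmetry P[π(i) < π(i+1)] = 1/2.
By linearity: E[X] = 52 · (1/2) = (53 − 1) · (1/2) = 26 ≈ 26.0000.

E[X] = 26 = 26.0000.


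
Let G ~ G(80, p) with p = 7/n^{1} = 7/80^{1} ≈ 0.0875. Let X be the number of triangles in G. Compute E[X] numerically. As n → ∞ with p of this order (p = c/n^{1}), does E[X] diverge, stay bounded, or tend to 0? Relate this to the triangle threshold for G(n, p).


Number of potential triangles: C(80, 3) = 82160.
Each occurs with probability p³ ≈ (0.0875)³ ≈ 6.699219e-04.
By linearity: E[X] = C(80, 3)·p³ ≈ 82160 · 6.699219e-04 ≈ 55.0408.
Here α = 1, so p = 7/n is exactly at the triangle threshold p ~ 1/n. Asymptotically E[X] → c³/6 = 7³/6 = 343/6 ≈ 57.1667, a bounded constant. In this regime the triangle count is asymptotically Poisson(c³/6).

E[X] ≈ 55.0408; in regime p = Θ(1/n^{1}) E[X] stays bounded (at the triangle threshold p ~ 1/n).


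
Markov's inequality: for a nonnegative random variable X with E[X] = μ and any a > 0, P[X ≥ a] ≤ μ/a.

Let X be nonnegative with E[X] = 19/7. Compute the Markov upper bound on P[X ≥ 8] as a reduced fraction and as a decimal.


μ = E[X] = 19/7, a = 8.
Markov: P[X ≥ 8] ≤ μ/a = (19/7)/8 = 19/56.
Numerically: ≈ 0.3393.
(Since a = 8 > μ = 2.7143, the bound 19/56 is < 1 and informative.)

P[X ≥ 8] ≤ 19/56 ≈ 0.3393.


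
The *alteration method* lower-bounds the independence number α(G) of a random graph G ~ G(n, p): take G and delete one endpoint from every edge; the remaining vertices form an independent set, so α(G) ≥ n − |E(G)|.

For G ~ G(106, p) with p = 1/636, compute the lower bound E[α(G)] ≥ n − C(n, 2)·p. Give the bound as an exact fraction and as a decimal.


E[|E(G)|] = C(106, 2)·p = 5565 · (1/636) = 35/4.
E[α(G)] ≥ n − E[|E(G)|] = 106 − 35/4 = 389/4.
Numerically: ≈ 97.25000.
(This is only a lower bound; the true E[α(G)] may be larger.)

E[α(G)] ≥ 389/4 ≈ 97.25000.


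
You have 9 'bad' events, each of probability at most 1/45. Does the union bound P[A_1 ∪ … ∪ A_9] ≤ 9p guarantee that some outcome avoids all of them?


Union bound: P[∪_{i=1}^{9} A_i] ≤ Σ_i P[A_i] ≤ 9·p = 9·(1/45) = 1/5.
Numerically: 1/5 ≈ 0.200.
Is 1/5 < 1? YES.
Since P[∪ A_i] ≤ 1/5 < 1, the complement has P[∩ A_i^c] ≥ 1 − 1/5 = 4/5 > 0, so some outcome avoids every A_i.

9·p = 1/5 ≈ 0.200; existence CERTIFIED by the union bound.


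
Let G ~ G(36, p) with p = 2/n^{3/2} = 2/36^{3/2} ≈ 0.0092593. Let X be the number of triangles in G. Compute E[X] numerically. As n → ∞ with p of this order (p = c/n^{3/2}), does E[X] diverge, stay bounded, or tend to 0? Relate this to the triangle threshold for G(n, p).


Number of potential triangles: C(36, 3) = 7140.
Each occurs with probability p³ ≈ (0.0092593)³ ≈ 7.9383224e-07.
By linearity: E[X] = C(36, 3)·p³ ≈ 7140 · 7.9383224e-07 ≈ 0.00567.
Since α = 3/2 > 1, p = c/n^{3/2} = o(1/n) is below the triangle threshold p ~ 1/n. Asymptotically E[X] ~ (c³/6)·n^{3(1−α)} = (2³/6)·n^{-1.5} → 0, so by Markov's inequality G has no triangles w.h.p.

E[X] ≈ 0.00567; in regime p = Θ(1/n^{3/2}) E[X] tends to 0 (below the triangle threshold p ~ 1/n).


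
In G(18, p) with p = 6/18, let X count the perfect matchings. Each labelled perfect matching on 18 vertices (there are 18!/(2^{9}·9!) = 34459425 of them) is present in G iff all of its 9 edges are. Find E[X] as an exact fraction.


K_18 has 18!/(2^{9}·9!) = 34459425 labelled perfect matchings.
For each such perfect matching H, let X_H = 1 if all 9 edges of H are present in G. Then P[X_H = 1] = p^{9} = (1/3)^{9} = 1/19683.
Summing the indicators: E[X] = Σ_H E[X_H] = 34459425 · p^{9} = 34459425 · 1/19683 = 425425/243.
Numerically: E[X] ≈ 1750.72.

E[X] = 34459425 · (1/3)^{9} = 425425/243 ≈ 1750.72.


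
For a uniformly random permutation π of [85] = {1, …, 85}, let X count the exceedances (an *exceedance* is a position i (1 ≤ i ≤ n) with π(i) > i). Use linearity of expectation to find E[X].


Write X = Σ_{i=1}^{85} X_i, where X_i = 1_{π(i) > i}.
For each fixed i, π(i) is uniform over {1, …, 85} (marginal of a uniform permutation), so P[π(i) > i] = (n − i)/n. Summing: Σ_{i=1}^{85} (n − i)/n = (0 + 1 + … + 84)/85 = 85(85 − 1)/(2·85) = (85 − 1)/2.
Hence E[X] = Σ_{i=1}^{85} (85 − i)/85 = 42 ≈ 42.0000.

E[X] = 42 = 42.0000.


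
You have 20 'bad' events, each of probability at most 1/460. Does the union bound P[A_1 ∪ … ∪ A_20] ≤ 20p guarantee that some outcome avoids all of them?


Union bound: P[∪_{i=1}^{20} A_i] ≤ Σ_i P[A_i] ≤ 20·p = 20·(1/460) = 1/23.
Numerically: 1/23 ≈ 0.043.
Is 1/23 < 1? YES.
Since P[∪ A_i] ≤ 1/23 < 1, the complement has P[∩ A_i^c] ≥ 1 − 1/23 = 22/23 > 0, so some outcome avoids every A_i.

20·p = 1/23 ≈ 0.043; existence CERTIFIED by the union bound.


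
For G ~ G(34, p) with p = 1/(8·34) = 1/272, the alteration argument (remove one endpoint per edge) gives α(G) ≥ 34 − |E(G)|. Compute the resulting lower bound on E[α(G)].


E[|E(G)|] = C(34, 2)·p = 561 · (1/272) = 33/16.
E[α(G)] ≥ n − E[|E(G)|] = 34 − 33/16 = 511/16.
Numerically: ≈ 31.9375.
(This is only a lower bound; the true E[α(G)] may be larger.)

E[α(G)] ≥ 511/16 ≈ 31.9375.


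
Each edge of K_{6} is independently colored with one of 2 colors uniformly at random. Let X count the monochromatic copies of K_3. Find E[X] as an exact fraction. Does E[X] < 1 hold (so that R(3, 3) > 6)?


E[X] = C(6, 3) · 2^{1 − 3} = 20 · 2^{−2} = 20/4.
As a reduced fraction: E[X] = 5 ≈ 5.0000000.
Is E[X] < 1? NO.
Since E[X] ≥ 1, the first-moment bound is inconclusive at n = 6; it does NOT by itself certify R(3, 3) > 6.

E[X] = 5 ≈ 5.0000000; E[X] ≥ 1; first-moment method inconclusive here.


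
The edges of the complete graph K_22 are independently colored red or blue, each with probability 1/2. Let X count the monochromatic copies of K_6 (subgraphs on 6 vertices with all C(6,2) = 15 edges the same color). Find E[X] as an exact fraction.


Let X = Σ_S X_S over the C(22, 6) = 74613 subsets S of size 6, where X_S = 1 if the K_6 on S is monochromatic.
For a fixed S, the K_6 on S has C(6, 2) = 15 edges. P[all 15 edges red] = (1/2)^15, and likewise for blue, so P[monochromatic] = 2·(1/2)^15 = 2^{1 − 15} = 1/16384.
Summing: E[X] = C(22, 6) · 2^{1 − 15} = 74613 · 1/16384 = 74613/16384.
Numerically: E[X] ≈ 4.554.

E[X] = C(22,6)·2^(1−C(6,2)) = 74613/16384 ≈ 4.554.


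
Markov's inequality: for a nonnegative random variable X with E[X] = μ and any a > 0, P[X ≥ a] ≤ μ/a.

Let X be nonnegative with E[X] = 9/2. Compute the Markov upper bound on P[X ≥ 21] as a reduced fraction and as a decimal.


μ = E[X] = 9/2, a = 21.
Markov: P[X ≥ 21] ≤ μ/a = (9/2)/21 = 3/14.
Numerically: ≈ 0.2143.
(Since a = 21 > μ = 4.5000, the bound 3/14 is < 1 and informative.)

P[X ≥ 21] ≤ 3/14 ≈ 0.2143.


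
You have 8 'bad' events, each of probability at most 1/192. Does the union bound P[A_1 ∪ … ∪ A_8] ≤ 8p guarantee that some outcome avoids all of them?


Union bound: P[∪_{i=1}^{8} A_i] ≤ Σ_i P[A_i] ≤ 8·p = 8·(1/192) = 1/24.
Numerically: 1/24 ≈ 0.041667.
Is 1/24 < 1? YES.
Since P[∪ A_i] ≤ 1/24 < 1, the complement has P[∩ A_i^c] ≥ 1 − 1/24 = 23/24 > 0, so some outcome avoids every A_i.

8·p = 1/24 ≈ 0.041667; existence CERTIFIED by the union bound.


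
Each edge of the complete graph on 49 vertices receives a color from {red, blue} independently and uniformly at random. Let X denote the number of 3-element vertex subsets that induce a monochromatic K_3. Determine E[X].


Let X = Σ_S X_S over the C(49, 3) = 18424 subsets S of size 3, where X_S = 1 if the K_3 on S is monochromatic.
For a fixed S, the K_3 on S has C(3, 2) = 3 edges. P[all 3 edges red] = (1/2)^3, and likewise for blue, so P[monochromatic] = 2·(1/2)^3 = 2^{1 − 3} = 1/4.
Summing: E[X] = C(49, 3) · 2^{1 − 3} = 18424 · 1/4 = 4606.
Numerically: E[X] ≈ 4606.00000.

E[X] = C(49,3)·2^(1−C(3,2)) = 4606 ≈ 4606.00000.


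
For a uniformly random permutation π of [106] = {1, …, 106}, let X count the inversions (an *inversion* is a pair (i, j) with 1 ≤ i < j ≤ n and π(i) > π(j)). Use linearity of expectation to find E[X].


Write X = Σ X_I over the C(106, 2) = 5565 pairs i < j, with X_I the indicator of one inversion.
There are 5565 indicators.
For each fixed pair i < j, the values π(i) and π(j) are two distinct elements of {1, …, 106} in uniformly random order; by symmetry P[π(i) > π(j)] = 1/2.
By linearity: E[X] = 5565 · (1/2) = C(106, 2) · (1/2) = 5565/2 = 5565/2 ≈ 2782.50000.

E[X] = 5565/2 = 2782.50000.


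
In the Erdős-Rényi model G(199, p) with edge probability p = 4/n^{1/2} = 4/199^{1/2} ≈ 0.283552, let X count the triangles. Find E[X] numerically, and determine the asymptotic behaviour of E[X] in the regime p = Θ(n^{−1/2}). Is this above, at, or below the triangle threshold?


Number of potential triangles: C(199, 3) = 1293699.
Each occurs with probability p³ ≈ (0.283552)³ ≈ 2.27981895e-02.
By linearity: E[X] = C(199, 3)·p³ ≈ 1293699 · 2.27981895e-02 ≈ 29493.994968.
Since α = 1/2 < 1, p = c/n^{1/2} ≫ 1/n is above the triangle threshold p ~ 1/n. Asymptotically E[X] ~ (c³/6)·n^{3(1−α)} = (4³/6)·n^{1.5} → ∞; triangles are abundant w.h.p.

E[X] ≈ 29493.994968; in regime p = Θ(1/n^{1/2}) E[X] diverges (above the triangle threshold p ~ 1/n).


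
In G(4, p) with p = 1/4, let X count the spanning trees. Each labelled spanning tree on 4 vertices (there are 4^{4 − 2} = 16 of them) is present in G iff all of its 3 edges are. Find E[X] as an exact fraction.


K_4 has 4^{4 − 2} = 16 labelled spanning trees.
For each such spanning tree H, let X_H = 1 if all 3 edges of H are present in G. Then P[X_H = 1] = p^{3} = (1/4)^{3} = 1/64.
By linearity: E[X] = Σ_H E[X_H] = 16 · p^{3} = 16 · 1/64 = 1/4.
Numerically: E[X] ≈ 0.25.

E[X] = 16 · (1/4)^{3} = 1/4 ≈ 0.25.


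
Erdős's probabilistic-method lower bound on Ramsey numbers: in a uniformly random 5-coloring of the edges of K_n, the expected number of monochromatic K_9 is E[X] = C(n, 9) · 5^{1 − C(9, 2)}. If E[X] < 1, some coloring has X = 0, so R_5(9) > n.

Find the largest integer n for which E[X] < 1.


We need C(n, 9) · 5^{1 − 36} < 1, i.e. C(n, 9) < 5^{36 − 1} = 2910383045673370361328125.
Check values of n near the boundary:
  n = 2167: C(2167, 9) = 2855899084841489792706810; 2855899084841489792706810 < 2910383045673370361328125? YES
  n = 2168: C(2168, 9) = 2867804175977929537095120; 2867804175977929537095120 < 2910383045673370361328125? YES
  n = 2169: C(2169, 9) = 2879753360044504243499683; 2879753360044504243499683 < 2910383045673370361328125? YES
  n = 2170: C(2170, 9) = 2891746779868845075610510; 2891746779868845075610510 < 2910383045673370361328125? YES
  n = 2171: C(2171, 9) = 2903784578674959601827205; 2903784578674959601827205 < 2910383045673370361328125? YES
  n = 2172: C(2172, 9) = 2915866900084148060642020; 2915866900084148060642020 < 2910383045673370361328125? NO
  n = 2173: C(2173, 9) = 2927993888115921319674265; 2927993888115921319674265 < 2910383045673370361328125? NO
  n = 2174: C(2174, 9) = 2940165687188920530702934; 2940165687188920530702934 < 2910383045673370361328125? NO
The largest n with C(n, 9) < 2910383045673370361328125 is n = 2171 (where E[X] = 580756915734991920365441/582076609134674072265625 ≈ 0.9977328). Hence R_5(9) > 2171, i.e. R_5(9) ≥ 2172.

Largest n = 2171; hence R_5(9) > 2171.


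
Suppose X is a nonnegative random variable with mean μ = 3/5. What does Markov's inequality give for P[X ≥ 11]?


μ = E[X] = 3/5, a = 11.
Markov: P[X ≥ 11] ≤ μ/a = (3/5)/11 = 3/55.
Numerically: ≈ 0.054545.
(Since a = 11 > μ = 0.600000, the bound 3/55 is < 1 and informative.)

P[X ≥ 11] ≤ 3/55 ≈ 0.054545.


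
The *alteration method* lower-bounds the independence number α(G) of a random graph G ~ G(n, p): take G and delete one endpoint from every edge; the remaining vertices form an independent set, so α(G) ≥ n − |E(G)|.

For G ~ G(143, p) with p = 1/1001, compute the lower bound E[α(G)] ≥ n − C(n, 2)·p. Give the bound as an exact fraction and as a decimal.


E[|E(G)|] = C(143, 2)·p = 10153 · (1/1001) = 71/7.
E[α(G)] ≥ n − E[|E(G)|] = 143 − 71/7 = 930/7.
Numerically: ≈ 132.8571.
(This is only a lower bound; the true E[α(G)] may be larger.)

E[α(G)] ≥ 930/7 ≈ 132.8571.


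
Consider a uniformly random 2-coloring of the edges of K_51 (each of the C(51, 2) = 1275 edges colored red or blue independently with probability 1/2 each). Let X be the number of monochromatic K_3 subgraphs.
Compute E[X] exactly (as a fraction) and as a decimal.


Let X = Σ_S X_S over the C(51, 3) = 20825 subsets S of size 3, where X_S = 1 if the K_3 on S is monochromatic.
For a fixed S, the K_3 on S has C(3, 2) = 3 edges. P[all 3 edges red] = (1/2)^3, and likewise for blue, so P[monochromatic] = 2·(1/2)^3 = 2^{1 − 3} = 1/4.
By linearity of expectation: E[X] = C(51, 3) · 2^{1 − 3} = 20825 · 1/4 = 20825/4.
Numerically: E[X] ≈ 5206.250.

E[X] = C(51,3)·2^(1−C(3,2)) = 20825/4 ≈ 5206.250.


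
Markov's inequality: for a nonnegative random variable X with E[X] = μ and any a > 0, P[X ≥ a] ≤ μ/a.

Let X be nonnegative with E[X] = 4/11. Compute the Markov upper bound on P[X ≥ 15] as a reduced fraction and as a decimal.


μ = E[X] = 4/11, a = 15.
Markov: P[X ≥ 15] ≤ μ/a = (4/11)/15 = 4/165.
Numerically: ≈ 0.024242.
(Since a = 15 > μ = 0.363636, the bound 4/165 is < 1 and informative.)

P[X ≥ 15] ≤ 4/165 ≈ 0.024242.


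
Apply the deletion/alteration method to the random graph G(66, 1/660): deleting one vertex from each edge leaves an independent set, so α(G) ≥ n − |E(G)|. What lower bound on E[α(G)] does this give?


E[|E(G)|] = C(66, 2)·p = 2145 · (1/660) = 13/4.
E[α(G)] ≥ n − E[|E(G)|] = 66 − 13/4 = 251/4.
Numerically: ≈ 62.75000.
(This is only a lower bound; the true E[α(G)] may be larger.)

E[α(G)] ≥ 251/4 ≈ 62.75000.


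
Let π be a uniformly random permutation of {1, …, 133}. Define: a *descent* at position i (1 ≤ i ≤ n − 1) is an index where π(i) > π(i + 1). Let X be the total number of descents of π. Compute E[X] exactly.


Write X = Σ X_I over i = 1, …, 132, with X_I the indicator of one descent.
There are 132 indicators.
For each fixed i, the pair (π(i), π(i+1)) is a uniformly random ordered pair of distinct values from {1, …, 133}; by symmetry P[π(i) > π(i+1)] = 1/2.
By linearity: E[X] = 132 · (1/2) = (133 − 1) · (1/2) = 66 ≈ 66.000.

E[X] = 66 = 66.000.


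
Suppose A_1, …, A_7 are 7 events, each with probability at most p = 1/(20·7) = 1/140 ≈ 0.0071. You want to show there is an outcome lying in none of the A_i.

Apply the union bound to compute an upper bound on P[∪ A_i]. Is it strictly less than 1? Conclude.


Union bound: P[∪_{i=1}^{7} A_i] ≤ Σ_i P[A_i] ≤ 7·p = 7·(1/140) = 1/20.
Numerically: 1/20 ≈ 0.0500.
Is 1/20 < 1? YES.
Since P[∪ A_i] ≤ 1/20 < 1, the complement has P[∩ A_i^c] ≥ 1 − 1/20 = 19/20 > 0, so some outcome avoids every A_i.

7·p = 1/20 ≈ 0.0500; existence CERTIFIED by the union bound.


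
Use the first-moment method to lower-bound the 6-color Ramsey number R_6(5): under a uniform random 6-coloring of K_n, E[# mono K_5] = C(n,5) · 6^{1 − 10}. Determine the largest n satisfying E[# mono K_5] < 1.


We need C(n, 5) · 6^{1 − 10} < 1, i.e. C(n, 5) < 6^{10 − 1} = 10077696.
Check values of n near the boundary:
  n = 61: C(61, 5) = 5949147; 5949147 < 10077696? YES
  n = 62: C(62, 5) = 6471002; 6471002 < 10077696? YES
  n = 63: C(63, 5) = 7028847; 7028847 < 10077696? YES
  n = 64: C(64, 5) = 7624512; 7624512 < 10077696? YES
  n = 65: C(65, 5) = 8259888; 8259888 < 10077696? YES
  n = 66: C(66, 5) = 8936928; 8936928 < 10077696? YES
  n = 67: C(67, 5) = 9657648; 9657648 < 10077696? YES
  n = 68: C(68, 5) = 10424128; 10424128 < 10077696? NO
  n = 69: C(69, 5) = 11238513; 11238513 < 10077696? NO
The largest n with C(n, 5) < 10077696 is n = 67 (where E[X] = 67067/69984 ≈ 0.958). Hence R_6(5) > 67, i.e. R_6(5) ≥ 68.

Largest n = 67; hence R_6(5) > 67.


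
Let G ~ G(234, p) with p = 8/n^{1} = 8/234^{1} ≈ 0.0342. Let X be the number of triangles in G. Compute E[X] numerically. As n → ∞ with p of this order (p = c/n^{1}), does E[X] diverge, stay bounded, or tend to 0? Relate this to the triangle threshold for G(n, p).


Number of potential triangles: C(234, 3) = 2108184.
Each occurs with probability p³ ≈ (0.0342)³ ≈ 3.99597e-05.
By linearity: E[X] = C(234, 3)·p³ ≈ 2108184 · 3.99597e-05 ≈ 84.242.
Here α = 1, so p = 8/n is exactly at the triangle threshold p ~ 1/n. Asymptotically E[X] → c³/6 = 8³/6 = 256/3 ≈ 85.333, a bounded constant. In this regime the triangle count is asymptotically Poisson(c³/6).

E[X] ≈ 84.242; in regime p = Θ(1/n^{1}) E[X] stays bounded (at the triangle threshold p ~ 1/n).


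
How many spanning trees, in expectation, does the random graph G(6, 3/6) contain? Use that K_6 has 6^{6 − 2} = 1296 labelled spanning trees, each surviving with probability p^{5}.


K_6 has 6^{6 − 2} = 1296 labelled spanning trees.
For each such spanning tree H, let X_H = 1 if all 5 edges of H are present in G. Then P[X_H = 1] = p^{5} = (1/2)^{5} = 1/32.
Summing the indicators: E[X] = Σ_H E[X_H] = 1296 · p^{5} = 1296 · 1/32 = 81/2.
Numerically: E[X] ≈ 40.5.

E[X] = 1296 · (1/2)^{5} = 81/2 ≈ 40.5.


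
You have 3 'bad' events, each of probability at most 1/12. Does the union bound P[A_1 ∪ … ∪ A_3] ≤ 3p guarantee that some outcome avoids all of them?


Union bound: P[∪_{i=1}^{3} A_i] ≤ Σ_i P[A_i] ≤ 3·p = 3·(1/12) = 1/4.
Numerically: 1/4 ≈ 0.250000.
Is 1/4 < 1? YES.
Since P[∪ A_i] ≤ 1/4 < 1, the complement has P[∩ A_i^c] ≥ 1 − 1/4 = 3/4 > 0, so some outcome avoids every A_i.

3·p = 1/4 ≈ 0.250000; existence CERTIFIED by the union bound.


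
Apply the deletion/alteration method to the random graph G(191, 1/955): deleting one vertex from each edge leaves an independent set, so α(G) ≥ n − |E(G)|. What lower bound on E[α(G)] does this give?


E[|E(G)|] = C(191, 2)·p = 18145 · (1/955) = 19.
E[α(G)] ≥ n − E[|E(G)|] = 191 − 19 = 172.
Numerically: ≈ 172.00000.
(This is only a lower bound; the true E[α(G)] may be larger.)

E[α(G)] ≥ 172 ≈ 172.00000.
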